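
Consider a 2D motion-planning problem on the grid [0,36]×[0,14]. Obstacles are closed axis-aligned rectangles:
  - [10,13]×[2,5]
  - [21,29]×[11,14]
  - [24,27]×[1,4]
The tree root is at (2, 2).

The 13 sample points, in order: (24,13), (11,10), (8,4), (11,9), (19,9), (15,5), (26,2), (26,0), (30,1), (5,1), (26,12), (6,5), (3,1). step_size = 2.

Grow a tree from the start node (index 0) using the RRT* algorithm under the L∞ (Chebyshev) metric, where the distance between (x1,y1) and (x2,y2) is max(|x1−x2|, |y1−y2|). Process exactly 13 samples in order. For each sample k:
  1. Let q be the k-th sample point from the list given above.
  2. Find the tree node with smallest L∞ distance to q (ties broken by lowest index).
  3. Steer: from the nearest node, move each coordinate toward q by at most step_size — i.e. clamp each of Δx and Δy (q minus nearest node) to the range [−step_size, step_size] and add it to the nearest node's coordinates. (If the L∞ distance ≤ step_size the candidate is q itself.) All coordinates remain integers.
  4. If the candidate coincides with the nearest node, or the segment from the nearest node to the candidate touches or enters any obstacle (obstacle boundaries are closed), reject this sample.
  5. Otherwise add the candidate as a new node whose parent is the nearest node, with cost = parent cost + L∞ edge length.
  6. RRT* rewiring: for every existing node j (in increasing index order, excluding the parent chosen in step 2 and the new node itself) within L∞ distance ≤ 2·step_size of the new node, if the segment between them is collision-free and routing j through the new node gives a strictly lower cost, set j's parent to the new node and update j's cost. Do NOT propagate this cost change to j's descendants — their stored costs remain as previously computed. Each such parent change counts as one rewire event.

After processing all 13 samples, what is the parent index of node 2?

Parent of node 2: 1

1. q=(24,13) nearest=0 d=22 new=(4,4) → add node 1 parent=0 cost=2
2. q=(11,10) nearest=1 d=7 new=(6,6) → add node 2 parent=1 cost=4
3. q=(8,4) nearest=2 d=2 new=(8,4) → add node 3 parent=2 cost=6
4. q=(11,9) nearest=2 d=5 new=(8,8) → add node 4 parent=2 cost=6
5. q=(19,9) nearest=3 d=11 new=(10,6) → add node 5 parent=3 cost=8
6. q=(15,5) nearest=5 d=5 new=(12,5) → blocked by [10,13]×[2,5], reject
7. q=(26,2) nearest=5 d=16 new=(12,4) → blocked by [10,13]×[2,5], reject
8. q=(26,0) nearest=5 d=16 new=(12,4) → blocked by [10,13]×[2,5], reject
9. q=(30,1) nearest=5 d=20 new=(12,4) → blocked by [10,13]×[2,5], reject
10. q=(5,1) nearest=0 d=3 new=(4,1) → add node 6 parent=0 cost=2
11. q=(26,12) nearest=5 d=16 new=(12,8) → add node 7 parent=5 cost=10
12. q=(6,5) nearest=2 d=1 new=(6,5) → add node 8 parent=2 cost=5
13. q=(3,1) nearest=0 d=1 new=(3,1) → add node 9 parent=0 cost=1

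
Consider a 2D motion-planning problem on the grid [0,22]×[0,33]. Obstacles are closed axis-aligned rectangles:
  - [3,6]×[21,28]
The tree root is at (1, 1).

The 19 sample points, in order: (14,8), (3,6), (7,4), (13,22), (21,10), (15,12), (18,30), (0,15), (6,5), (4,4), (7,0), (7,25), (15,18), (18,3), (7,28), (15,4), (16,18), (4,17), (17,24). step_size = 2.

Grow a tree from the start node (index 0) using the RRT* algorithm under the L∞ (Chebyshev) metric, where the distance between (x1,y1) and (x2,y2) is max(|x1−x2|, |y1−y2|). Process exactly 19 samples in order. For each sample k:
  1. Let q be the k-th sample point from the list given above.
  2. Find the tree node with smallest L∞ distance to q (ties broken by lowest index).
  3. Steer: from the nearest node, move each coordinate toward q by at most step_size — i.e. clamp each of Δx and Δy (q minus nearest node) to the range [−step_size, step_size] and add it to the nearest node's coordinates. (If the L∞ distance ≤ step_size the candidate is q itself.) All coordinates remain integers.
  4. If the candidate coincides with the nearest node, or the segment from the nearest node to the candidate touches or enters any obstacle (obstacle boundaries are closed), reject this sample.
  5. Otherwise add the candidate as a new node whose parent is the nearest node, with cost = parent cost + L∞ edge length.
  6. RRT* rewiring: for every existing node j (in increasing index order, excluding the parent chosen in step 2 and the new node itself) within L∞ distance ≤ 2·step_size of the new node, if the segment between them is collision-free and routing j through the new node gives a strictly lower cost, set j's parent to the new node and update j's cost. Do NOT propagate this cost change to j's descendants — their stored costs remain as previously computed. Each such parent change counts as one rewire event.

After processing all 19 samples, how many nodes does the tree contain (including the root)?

Node count: 20

1. q=(14,8) nearest=0 d=13 new=(3,3) → add node 1 parent=0 cost=2
2. q=(3,6) nearest=1 d=3 new=(3,5) → add node 2 parent=1 cost=4
3. q=(7,4) nearest=1 d=4 new=(5,4) → add node 3 parent=1 cost=4
4. q=(13,22) nearest=2 d=17 new=(5,7) → add node 4 parent=2 cost=6
5. q=(21,10) nearest=3 d=16 new=(7,6) → add node 5 parent=3 cost=6
6. q=(15,12) nearest=5 d=8 new=(9,8) → add node 6 parent=5 cost=8
7. q=(18,30) nearest=6 d=22 new=(11,10) → add node 7 parent=6 cost=10
8. q=(0,15) nearest=4 d=8 new=(3,9) → add node 8 parent=4 cost=8
9. q=(6,5) nearest=3 d=1 new=(6,5) → add node 9 parent=3 cost=5
10. q=(4,4) nearest=1 d=1 new=(4,4) → add node 10 parent=1 cost=3
11. q=(7,0) nearest=1 d=4 new=(5,1) → add node 11 parent=1 cost=4
12. q=(7,25) nearest=7 d=15 new=(9,12) → add node 12 parent=7 cost=12
13. q=(15,18) nearest=12 d=6 new=(11,14) → add node 13 parent=12 cost=14
14. q=(18,3) nearest=7 d=7 new=(13,8) → add node 14 parent=7 cost=12
15. q=(7,28) nearest=13 d=14 new=(9,16) → add node 15 parent=13 cost=16
16. q=(15,4) nearest=14 d=4 new=(15,6) → add node 16 parent=14 cost=14
17. q=(16,18) nearest=13 d=5 new=(13,16) → add node 17 parent=13 cost=16
18. q=(4,17) nearest=12 d=5 new=(7,14) → add node 18 parent=12 cost=14
19. q=(17,24) nearest=15 d=8 new=(11,18) → add node 19 parent=15 cost=18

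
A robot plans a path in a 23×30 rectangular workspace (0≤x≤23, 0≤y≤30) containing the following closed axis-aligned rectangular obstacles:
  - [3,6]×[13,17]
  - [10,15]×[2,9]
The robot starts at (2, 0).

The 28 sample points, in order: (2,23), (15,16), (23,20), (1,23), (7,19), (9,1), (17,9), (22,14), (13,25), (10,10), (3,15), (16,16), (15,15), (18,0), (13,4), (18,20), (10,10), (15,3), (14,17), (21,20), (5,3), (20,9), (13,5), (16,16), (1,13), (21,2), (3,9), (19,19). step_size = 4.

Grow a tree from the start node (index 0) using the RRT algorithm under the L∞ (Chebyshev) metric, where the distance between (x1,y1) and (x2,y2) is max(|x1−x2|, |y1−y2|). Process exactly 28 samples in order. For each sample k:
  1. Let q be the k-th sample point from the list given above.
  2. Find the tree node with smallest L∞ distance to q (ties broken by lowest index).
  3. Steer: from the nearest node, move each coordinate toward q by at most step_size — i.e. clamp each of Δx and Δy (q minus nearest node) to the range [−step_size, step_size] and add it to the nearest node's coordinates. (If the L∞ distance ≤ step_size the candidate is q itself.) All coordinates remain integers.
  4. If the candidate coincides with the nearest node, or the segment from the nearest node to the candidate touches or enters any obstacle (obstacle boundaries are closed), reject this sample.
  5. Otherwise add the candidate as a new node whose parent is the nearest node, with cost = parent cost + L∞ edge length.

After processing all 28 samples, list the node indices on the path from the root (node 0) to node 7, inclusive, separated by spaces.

1. q=(2,23) nearest=0 d=23 new=(2,4) → add node 1 parent=0 cost=4
2. q=(15,16) nearest=1 d=13 new=(6,8) → add node 2 parent=1 cost=8
3. q=(23,20) nearest=2 d=17 new=(10,12) → add node 3 parent=2 cost=12
4. q=(1,23) nearest=3 d=11 new=(6,16) → blocked by [3,6]×[13,17], reject
5. q=(7,19) nearest=3 d=7 new=(7,16) → add node 4 parent=3 cost=16
6. q=(9,1) nearest=0 d=7 new=(6,1) → add node 5 parent=0 cost=4
7. q=(17,9) nearest=3 d=7 new=(14,9) → blocked by [10,15]×[2,9], reject
8. q=(22,14) nearest=3 d=12 new=(14,14) → add node 6 parent=3 cost=16
9. q=(13,25) nearest=4 d=9 new=(11,20) → add node 7 parent=4 cost=20
10. q=(10,10) nearest=3 d=2 new=(10,10) → add node 8 parent=3 cost=14
11. q=(3,15) nearest=4 d=4 new=(3,15) → blocked by [3,6]×[13,17], reject
12. q=(16,16) nearest=6 d=2 new=(16,16) → add node 9 parent=6 cost=18
13. q=(15,15) nearest=6 d=1 new=(15,15) → add node 10 parent=6 cost=17
14. q=(18,0) nearest=8 d=10 new=(14,6) → blocked by [10,15]×[2,9], reject
15. q=(13,4) nearest=8 d=6 new=(13,6) → blocked by [10,15]×[2,9], reject
16. q=(18,20) nearest=9 d=4 new=(18,20) → add node 11 parent=9 cost=22
17. q=(10,10) nearest=8 d=0 → coincident, reject
18. q=(15,3) nearest=8 d=7 new=(14,6) → blocked by [10,15]×[2,9], reject
19. q=(14,17) nearest=9 d=2 new=(14,17) → add node 12 parent=9 cost=20
20. q=(21,20) nearest=11 d=3 new=(21,20) → add node 13 parent=11 cost=25
21. q=(5,3) nearest=5 d=2 new=(5,3) → add node 14 parent=5 cost=6
22. q=(20,9) nearest=6 d=6 new=(18,10) → add node 15 parent=6 cost=20
23. q=(13,5) nearest=8 d=5 new=(13,6) → blocked by [10,15]×[2,9], reject
24. q=(16,16) nearest=9 d=0 → coincident, reject
25. q=(1,13) nearest=2 d=5 new=(2,12) → add node 16 parent=2 cost=12
26. q=(21,2) nearest=15 d=8 new=(21,6) → add node 17 parent=15 cost=24
27. q=(3,9) nearest=2 d=3 new=(3,9) → add node 18 parent=2 cost=11
28. q=(19,19) nearest=11 d=1 new=(19,19) → add node 19 parent=11 cost=23

Path: 0 1 2 3 4 7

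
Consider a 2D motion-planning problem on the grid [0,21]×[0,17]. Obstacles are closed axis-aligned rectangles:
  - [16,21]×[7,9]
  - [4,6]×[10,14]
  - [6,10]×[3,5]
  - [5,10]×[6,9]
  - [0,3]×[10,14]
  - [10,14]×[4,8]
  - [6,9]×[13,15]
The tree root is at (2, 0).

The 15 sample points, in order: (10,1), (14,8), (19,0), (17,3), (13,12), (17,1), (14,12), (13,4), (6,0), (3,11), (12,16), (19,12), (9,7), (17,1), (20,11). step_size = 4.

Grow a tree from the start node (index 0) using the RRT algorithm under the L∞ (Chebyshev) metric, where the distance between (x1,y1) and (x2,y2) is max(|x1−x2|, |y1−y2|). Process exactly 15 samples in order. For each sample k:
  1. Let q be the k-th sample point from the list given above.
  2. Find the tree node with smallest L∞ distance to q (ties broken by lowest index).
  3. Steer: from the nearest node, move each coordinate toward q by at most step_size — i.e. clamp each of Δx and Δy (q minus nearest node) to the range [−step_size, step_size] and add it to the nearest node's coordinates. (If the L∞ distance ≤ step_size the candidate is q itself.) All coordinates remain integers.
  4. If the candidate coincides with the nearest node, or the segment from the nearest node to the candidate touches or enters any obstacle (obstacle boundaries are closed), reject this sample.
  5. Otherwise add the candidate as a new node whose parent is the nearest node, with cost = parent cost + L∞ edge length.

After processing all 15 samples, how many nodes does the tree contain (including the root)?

Node count: 7

1. q=(10,1) nearest=0 d=8 new=(6,1) → add node 1 parent=0 cost=4
2. q=(14,8) nearest=1 d=8 new=(10,5) → blocked by [6,10]×[3,5], reject
3. q=(19,0) nearest=1 d=13 new=(10,0) → add node 2 parent=1 cost=8
4. q=(17,3) nearest=2 d=7 new=(14,3) → add node 3 parent=2 cost=12
5. q=(13,12) nearest=3 d=9 new=(13,7) → blocked by [10,14]×[4,8], reject
6. q=(17,1) nearest=3 d=3 new=(17,1) → add node 4 parent=3 cost=15
7. q=(14,12) nearest=3 d=9 new=(14,7) → blocked by [10,14]×[4,8], reject
8. q=(13,4) nearest=3 d=1 new=(13,4) → blocked by [10,14]×[4,8], reject
9. q=(6,0) nearest=1 d=1 new=(6,0) → add node 5 parent=1 cost=5
10. q=(3,11) nearest=1 d=10 new=(3,5) → add node 6 parent=1 cost=8
11. q=(12,16) nearest=6 d=11 new=(7,9) → blocked by [5,10]×[6,9], reject
12. q=(19,12) nearest=3 d=9 new=(18,7) → blocked by [16,21]×[7,9], reject
13. q=(9,7) nearest=3 d=5 new=(10,7) → blocked by [5,10]×[6,9], reject
14. q=(17,1) nearest=4 d=0 → coincident, reject
15. q=(20,11) nearest=3 d=8 new=(18,7) → blocked by [16,21]×[7,9], reject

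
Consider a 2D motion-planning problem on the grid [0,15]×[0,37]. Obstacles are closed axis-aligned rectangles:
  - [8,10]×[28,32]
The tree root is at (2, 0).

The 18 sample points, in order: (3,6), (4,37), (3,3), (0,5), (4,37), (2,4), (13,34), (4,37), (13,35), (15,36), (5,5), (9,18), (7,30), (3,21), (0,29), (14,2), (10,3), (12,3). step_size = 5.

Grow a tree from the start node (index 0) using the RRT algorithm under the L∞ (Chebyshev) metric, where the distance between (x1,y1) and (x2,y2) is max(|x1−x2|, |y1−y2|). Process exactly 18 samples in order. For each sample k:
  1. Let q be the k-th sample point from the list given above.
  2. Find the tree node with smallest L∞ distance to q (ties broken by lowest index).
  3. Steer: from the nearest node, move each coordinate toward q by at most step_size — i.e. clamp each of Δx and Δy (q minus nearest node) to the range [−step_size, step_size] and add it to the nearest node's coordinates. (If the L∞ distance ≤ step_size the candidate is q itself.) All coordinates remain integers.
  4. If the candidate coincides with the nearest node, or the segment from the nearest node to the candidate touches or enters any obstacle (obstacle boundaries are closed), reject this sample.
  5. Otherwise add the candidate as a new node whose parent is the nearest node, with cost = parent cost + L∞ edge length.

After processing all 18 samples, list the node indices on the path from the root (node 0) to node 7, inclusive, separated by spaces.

1. q=(3,6) nearest=0 d=6 new=(3,5) → add node 1 parent=0 cost=5
2. q=(4,37) nearest=1 d=32 new=(4,10) → add node 2 parent=1 cost=10
3. q=(3,3) nearest=1 d=2 new=(3,3) → add node 3 parent=1 cost=7
4. q=(0,5) nearest=1 d=3 new=(0,5) → add node 4 parent=1 cost=8
5. q=(4,37) nearest=2 d=27 new=(4,15) → add node 5 parent=2 cost=15
6. q=(2,4) nearest=1 d=1 new=(2,4) → add node 6 parent=1 cost=6
7. q=(13,34) nearest=5 d=19 new=(9,20) → add node 7 parent=5 cost=20
8. q=(4,37) nearest=7 d=17 new=(4,25) → add node 8 parent=7 cost=25
9. q=(13,35) nearest=8 d=10 new=(9,30) → blocked by [8,10]×[28,32], reject
10. q=(15,36) nearest=8 d=11 new=(9,30) → blocked by [8,10]×[28,32], reject
11. q=(5,5) nearest=1 d=2 new=(5,5) → add node 9 parent=1 cost=7
12. q=(9,18) nearest=7 d=2 new=(9,18) → add node 10 parent=7 cost=22
13. q=(7,30) nearest=8 d=5 new=(7,30) → add node 11 parent=8 cost=30
14. q=(3,21) nearest=8 d=4 new=(3,21) → add node 12 parent=8 cost=29
15. q=(0,29) nearest=8 d=4 new=(0,29) → add node 13 parent=8 cost=29
16. q=(14,2) nearest=9 d=9 new=(10,2) → add node 14 parent=9 cost=12
17. q=(10,3) nearest=14 d=1 new=(10,3) → add node 15 parent=14 cost=13
18. q=(12,3) nearest=14 d=2 new=(12,3) → add node 16 parent=14 cost=14

Path: 0 1 2 5 7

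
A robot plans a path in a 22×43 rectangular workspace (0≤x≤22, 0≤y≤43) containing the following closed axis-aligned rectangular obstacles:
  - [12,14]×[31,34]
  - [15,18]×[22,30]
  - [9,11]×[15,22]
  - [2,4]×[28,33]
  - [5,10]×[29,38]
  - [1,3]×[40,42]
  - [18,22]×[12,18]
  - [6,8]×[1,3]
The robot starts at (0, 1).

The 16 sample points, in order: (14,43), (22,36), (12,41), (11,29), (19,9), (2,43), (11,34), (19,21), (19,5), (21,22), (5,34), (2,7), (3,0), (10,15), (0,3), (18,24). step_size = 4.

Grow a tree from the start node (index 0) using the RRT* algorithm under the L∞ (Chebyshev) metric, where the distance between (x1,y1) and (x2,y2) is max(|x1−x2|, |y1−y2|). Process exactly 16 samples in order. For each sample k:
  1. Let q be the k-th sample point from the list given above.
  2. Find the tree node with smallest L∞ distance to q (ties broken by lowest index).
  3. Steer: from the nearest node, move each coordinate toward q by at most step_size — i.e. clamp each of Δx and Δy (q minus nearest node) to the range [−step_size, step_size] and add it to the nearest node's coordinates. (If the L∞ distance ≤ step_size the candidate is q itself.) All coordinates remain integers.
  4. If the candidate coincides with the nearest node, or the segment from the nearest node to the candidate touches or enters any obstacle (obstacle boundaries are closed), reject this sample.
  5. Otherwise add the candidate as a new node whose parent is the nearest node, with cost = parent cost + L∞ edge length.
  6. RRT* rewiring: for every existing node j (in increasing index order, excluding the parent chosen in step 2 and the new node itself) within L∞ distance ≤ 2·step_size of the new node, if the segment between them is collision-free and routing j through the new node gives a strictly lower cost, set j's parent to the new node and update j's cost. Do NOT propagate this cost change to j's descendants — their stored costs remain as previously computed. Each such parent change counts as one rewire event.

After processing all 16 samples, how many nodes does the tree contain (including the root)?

1. q=(14,43) nearest=0 d=42 new=(4,5) → add node 1 parent=0 cost=4
2. q=(22,36) nearest=1 d=31 new=(8,9) → add node 2 parent=1 cost=8
3. q=(12,41) nearest=2 d=32 new=(12,13) → add node 3 parent=2 cost=12
4. q=(11,29) nearest=3 d=16 new=(11,17) → blocked by [9,11]×[15,22], reject
5. q=(19,9) nearest=3 d=7 new=(16,9) → add node 4 parent=3 cost=16
6. q=(2,43) nearest=3 d=30 new=(8,17) → blocked by [9,11]×[15,22], reject
7. q=(11,34) nearest=3 d=21 new=(11,17) → blocked by [9,11]×[15,22], reject
8. q=(19,21) nearest=3 d=8 new=(16,17) → add node 5 parent=3 cost=16
9. q=(19,5) nearest=4 d=4 new=(19,5) → add node 6 parent=4 cost=20
10. q=(21,22) nearest=5 d=5 new=(20,21) → add node 7 parent=5 cost=20
11. q=(5,34) nearest=7 d=15 new=(16,25) → blocked by [15,18]×[22,30], reject
12. q=(2,7) nearest=1 d=2 new=(2,7) → add node 8 parent=1 cost=6
13. q=(3,0) nearest=0 d=3 new=(3,0) → add node 9 parent=0 cost=3
14. q=(10,15) nearest=3 d=2 new=(10,15) → blocked by [9,11]×[15,22], reject
15. q=(0,3) nearest=0 d=2 new=(0,3) → add node 10 parent=0 cost=2
16. q=(18,24) nearest=7 d=3 new=(18,24) → blocked by [15,18]×[22,30], reject

Node count: 11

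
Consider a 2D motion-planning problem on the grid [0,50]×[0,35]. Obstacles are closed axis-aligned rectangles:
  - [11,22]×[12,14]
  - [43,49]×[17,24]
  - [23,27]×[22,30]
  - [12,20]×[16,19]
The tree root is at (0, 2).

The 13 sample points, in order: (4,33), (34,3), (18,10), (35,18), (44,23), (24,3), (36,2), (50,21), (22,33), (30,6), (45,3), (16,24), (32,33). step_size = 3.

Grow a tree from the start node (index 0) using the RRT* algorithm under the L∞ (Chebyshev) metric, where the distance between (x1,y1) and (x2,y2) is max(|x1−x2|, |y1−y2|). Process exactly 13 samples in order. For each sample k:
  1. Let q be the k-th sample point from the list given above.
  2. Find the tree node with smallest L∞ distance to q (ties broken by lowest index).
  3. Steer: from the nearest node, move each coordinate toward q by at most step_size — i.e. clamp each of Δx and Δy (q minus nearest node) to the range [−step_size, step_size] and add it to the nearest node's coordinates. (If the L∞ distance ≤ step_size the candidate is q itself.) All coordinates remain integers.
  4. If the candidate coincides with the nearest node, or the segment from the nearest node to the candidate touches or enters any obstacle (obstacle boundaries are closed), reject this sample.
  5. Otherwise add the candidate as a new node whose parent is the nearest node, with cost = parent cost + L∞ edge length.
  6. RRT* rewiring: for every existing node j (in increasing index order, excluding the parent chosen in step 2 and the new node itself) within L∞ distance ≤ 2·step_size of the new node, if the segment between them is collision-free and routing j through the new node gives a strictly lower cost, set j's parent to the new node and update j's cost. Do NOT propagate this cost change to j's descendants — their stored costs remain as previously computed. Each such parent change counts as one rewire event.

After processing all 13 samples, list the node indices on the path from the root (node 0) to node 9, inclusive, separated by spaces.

1. q=(4,33) nearest=0 d=31 new=(3,5) → add node 1 parent=0 cost=3
2. q=(34,3) nearest=1 d=31 new=(6,3) → add node 2 parent=1 cost=6
3. q=(18,10) nearest=2 d=12 new=(9,6) → add node 3 parent=2 cost=9
4. q=(35,18) nearest=3 d=26 new=(12,9) → add node 4 parent=3 cost=12
5. q=(44,23) nearest=4 d=32 new=(15,12) → blocked by [11,22]×[12,14], reject
6. q=(24,3) nearest=4 d=12 new=(15,6) → add node 5 parent=4 cost=15
7. q=(36,2) nearest=5 d=21 new=(18,3) → add node 6 parent=5 cost=18
8. q=(50,21) nearest=6 d=32 new=(21,6) → add node 7 parent=6 cost=21
9. q=(22,33) nearest=4 d=24 new=(15,12) → blocked by [11,22]×[12,14], reject
10. q=(30,6) nearest=7 d=9 new=(24,6) → add node 8 parent=7 cost=24
11. q=(45,3) nearest=8 d=21 new=(27,3) → add node 9 parent=8 cost=27
12. q=(16,24) nearest=4 d=15 new=(15,12) → blocked by [11,22]×[12,14], reject
13. q=(32,33) nearest=4 d=24 new=(15,12) → blocked by [11,22]×[12,14], reject

Path: 0 1 2 3 4 5 6 7 8 9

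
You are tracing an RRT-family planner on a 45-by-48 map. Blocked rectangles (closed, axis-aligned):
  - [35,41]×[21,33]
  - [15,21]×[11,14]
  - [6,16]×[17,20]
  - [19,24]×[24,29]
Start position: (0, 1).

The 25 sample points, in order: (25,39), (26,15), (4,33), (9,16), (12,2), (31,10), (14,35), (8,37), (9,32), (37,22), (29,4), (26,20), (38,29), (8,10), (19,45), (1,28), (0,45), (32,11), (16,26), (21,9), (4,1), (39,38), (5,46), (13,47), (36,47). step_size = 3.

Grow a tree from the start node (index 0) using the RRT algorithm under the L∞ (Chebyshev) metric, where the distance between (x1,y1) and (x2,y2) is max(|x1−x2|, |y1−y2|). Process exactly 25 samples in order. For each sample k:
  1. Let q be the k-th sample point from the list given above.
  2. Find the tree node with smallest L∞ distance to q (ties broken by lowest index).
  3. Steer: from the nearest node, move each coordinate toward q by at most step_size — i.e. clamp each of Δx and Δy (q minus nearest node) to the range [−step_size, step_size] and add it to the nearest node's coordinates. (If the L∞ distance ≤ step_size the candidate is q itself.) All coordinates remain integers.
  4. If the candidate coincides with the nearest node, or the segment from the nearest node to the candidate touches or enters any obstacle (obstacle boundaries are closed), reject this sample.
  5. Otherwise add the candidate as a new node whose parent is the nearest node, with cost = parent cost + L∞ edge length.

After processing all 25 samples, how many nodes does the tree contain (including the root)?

Node count: 16

1. q=(25,39) nearest=0 d=38 new=(3,4) → add node 1 parent=0 cost=3
2. q=(26,15) nearest=1 d=23 new=(6,7) → add node 2 parent=1 cost=6
3. q=(4,33) nearest=2 d=26 new=(4,10) → add node 3 parent=2 cost=9
4. q=(9,16) nearest=3 d=6 new=(7,13) → add node 4 parent=3 cost=12
5. q=(12,2) nearest=2 d=6 new=(9,4) → add node 5 parent=2 cost=9
6. q=(31,10) nearest=5 d=22 new=(12,7) → add node 6 parent=5 cost=12
7. q=(14,35) nearest=4 d=22 new=(10,16) → add node 7 parent=4 cost=15
8. q=(8,37) nearest=7 d=21 new=(8,19) → blocked by [6,16]×[17,20], reject
9. q=(9,32) nearest=7 d=16 new=(9,19) → blocked by [6,16]×[17,20], reject
10. q=(37,22) nearest=6 d=25 new=(15,10) → add node 8 parent=6 cost=15
11. q=(29,4) nearest=8 d=14 new=(18,7) → add node 9 parent=8 cost=18
12. q=(26,20) nearest=8 d=11 new=(18,13) → blocked by [15,21]×[11,14], reject
13. q=(38,29) nearest=9 d=22 new=(21,10) → add node 10 parent=9 cost=21
14. q=(8,10) nearest=2 d=3 new=(8,10) → add node 11 parent=2 cost=9
15. q=(19,45) nearest=7 d=29 new=(13,19) → blocked by [6,16]×[17,20], reject
16. q=(1,28) nearest=7 d=12 new=(7,19) → blocked by [6,16]×[17,20], reject
17. q=(0,45) nearest=7 d=29 new=(7,19) → blocked by [6,16]×[17,20], reject
18. q=(32,11) nearest=10 d=11 new=(24,11) → add node 12 parent=10 cost=24
19. q=(16,26) nearest=7 d=10 new=(13,19) → blocked by [6,16]×[17,20], reject
20. q=(21,9) nearest=10 d=1 new=(21,9) → add node 13 parent=10 cost=22
21. q=(4,1) nearest=1 d=3 new=(4,1) → add node 14 parent=1 cost=6
22. q=(39,38) nearest=12 d=27 new=(27,14) → add node 15 parent=12 cost=27
23. q=(5,46) nearest=7 d=30 new=(7,19) → blocked by [6,16]×[17,20], reject
24. q=(13,47) nearest=7 d=31 new=(13,19) → blocked by [6,16]×[17,20], reject
25. q=(36,47) nearest=7 d=31 new=(13,19) → blocked by [6,16]×[17,20], reject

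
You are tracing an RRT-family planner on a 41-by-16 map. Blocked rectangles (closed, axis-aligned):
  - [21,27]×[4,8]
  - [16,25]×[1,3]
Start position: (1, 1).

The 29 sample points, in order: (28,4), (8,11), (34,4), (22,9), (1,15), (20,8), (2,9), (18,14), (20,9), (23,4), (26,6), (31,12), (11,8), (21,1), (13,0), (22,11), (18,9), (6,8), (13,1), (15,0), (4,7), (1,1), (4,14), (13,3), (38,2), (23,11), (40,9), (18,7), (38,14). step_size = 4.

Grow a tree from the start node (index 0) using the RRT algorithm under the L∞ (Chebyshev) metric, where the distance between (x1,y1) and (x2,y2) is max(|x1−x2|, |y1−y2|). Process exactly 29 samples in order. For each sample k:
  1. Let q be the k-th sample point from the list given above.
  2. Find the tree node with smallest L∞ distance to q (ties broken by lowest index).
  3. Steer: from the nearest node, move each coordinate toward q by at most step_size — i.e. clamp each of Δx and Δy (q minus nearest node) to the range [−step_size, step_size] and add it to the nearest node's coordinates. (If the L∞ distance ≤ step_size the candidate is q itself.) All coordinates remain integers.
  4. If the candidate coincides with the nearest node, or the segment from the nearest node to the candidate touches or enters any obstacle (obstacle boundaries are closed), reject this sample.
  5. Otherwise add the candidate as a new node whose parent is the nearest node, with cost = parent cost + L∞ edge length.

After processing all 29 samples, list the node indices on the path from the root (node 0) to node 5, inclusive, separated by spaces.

1. q=(28,4) nearest=0 d=27 new=(5,4) → add node 1 parent=0 cost=4
2. q=(8,11) nearest=1 d=7 new=(8,8) → add node 2 parent=1 cost=8
3. q=(34,4) nearest=2 d=26 new=(12,4) → add node 3 parent=2 cost=12
4. q=(22,9) nearest=3 d=10 new=(16,8) → add node 4 parent=3 cost=16
5. q=(1,15) nearest=2 d=7 new=(4,12) → add node 5 parent=2 cost=12
6. q=(20,8) nearest=4 d=4 new=(20,8) → add node 6 parent=4 cost=20
7. q=(2,9) nearest=5 d=3 new=(2,9) → add node 7 parent=5 cost=15
8. q=(18,14) nearest=4 d=6 new=(18,12) → add node 8 parent=4 cost=20
9. q=(20,9) nearest=6 d=1 new=(20,9) → add node 9 parent=6 cost=21
10. q=(23,4) nearest=6 d=4 new=(23,4) → blocked by [21,27]×[4,8], reject
11. q=(26,6) nearest=6 d=6 new=(24,6) → blocked by [21,27]×[4,8], reject
12. q=(31,12) nearest=6 d=11 new=(24,12) → add node 10 parent=6 cost=24
13. q=(11,8) nearest=2 d=3 new=(11,8) → add node 11 parent=2 cost=11
14. q=(21,1) nearest=4 d=7 new=(20,4) → add node 12 parent=4 cost=20
15. q=(13,0) nearest=3 d=4 new=(13,0) → add node 13 parent=3 cost=16
16. q=(22,11) nearest=9 d=2 new=(22,11) → add node 14 parent=9 cost=23
17. q=(18,9) nearest=4 d=2 new=(18,9) → add node 15 parent=4 cost=18
18. q=(6,8) nearest=2 d=2 new=(6,8) → add node 16 parent=2 cost=10
19. q=(13,1) nearest=13 d=1 new=(13,1) → add node 17 parent=13 cost=17
20. q=(15,0) nearest=13 d=2 new=(15,0) → add node 18 parent=13 cost=18
21. q=(4,7) nearest=7 d=2 new=(4,7) → add node 19 parent=7 cost=17
22. q=(1,1) nearest=0 d=0 → coincident, reject
23. q=(4,14) nearest=5 d=2 new=(4,14) → add node 20 parent=5 cost=14
24. q=(13,3) nearest=3 d=1 new=(13,3) → add node 21 parent=3 cost=13
25. q=(38,2) nearest=10 d=14 new=(28,8) → add node 22 parent=10 cost=28
26. q=(23,11) nearest=10 d=1 new=(23,11) → add node 23 parent=10 cost=25
27. q=(40,9) nearest=22 d=12 new=(32,9) → add node 24 parent=22 cost=32
28. q=(18,7) nearest=4 d=2 new=(18,7) → add node 25 parent=4 cost=18
29. q=(38,14) nearest=24 d=6 new=(36,13) → add node 26 parent=24 cost=36

Path: 0 1 2 5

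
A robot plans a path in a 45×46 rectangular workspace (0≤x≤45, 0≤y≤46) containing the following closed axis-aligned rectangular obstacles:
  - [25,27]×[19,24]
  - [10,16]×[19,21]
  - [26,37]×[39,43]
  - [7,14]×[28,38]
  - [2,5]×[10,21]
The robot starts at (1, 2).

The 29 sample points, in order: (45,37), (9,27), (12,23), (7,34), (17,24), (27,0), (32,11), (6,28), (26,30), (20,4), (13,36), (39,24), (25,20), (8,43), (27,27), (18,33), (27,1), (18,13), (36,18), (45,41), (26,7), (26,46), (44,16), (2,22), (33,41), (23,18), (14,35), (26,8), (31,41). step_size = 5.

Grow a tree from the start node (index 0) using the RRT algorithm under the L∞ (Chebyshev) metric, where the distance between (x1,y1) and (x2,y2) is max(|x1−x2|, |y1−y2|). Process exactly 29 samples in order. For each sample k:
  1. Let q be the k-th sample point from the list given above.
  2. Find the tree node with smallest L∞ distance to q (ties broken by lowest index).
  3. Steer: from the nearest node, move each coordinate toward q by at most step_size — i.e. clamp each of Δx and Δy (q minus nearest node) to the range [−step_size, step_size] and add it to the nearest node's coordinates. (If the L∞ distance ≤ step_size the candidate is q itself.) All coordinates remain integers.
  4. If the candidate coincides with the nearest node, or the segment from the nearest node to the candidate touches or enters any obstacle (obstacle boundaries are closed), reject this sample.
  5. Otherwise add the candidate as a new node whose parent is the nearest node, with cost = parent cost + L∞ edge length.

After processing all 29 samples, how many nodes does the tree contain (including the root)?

1. q=(45,37) nearest=0 d=44 new=(6,7) → add node 1 parent=0 cost=5
2. q=(9,27) nearest=1 d=20 new=(9,12) → add node 2 parent=1 cost=10
3. q=(12,23) nearest=2 d=11 new=(12,17) → add node 3 parent=2 cost=15
4. q=(7,34) nearest=3 d=17 new=(7,22) → blocked by [10,16]×[19,21], reject
5. q=(17,24) nearest=3 d=7 new=(17,22) → blocked by [10,16]×[19,21], reject
6. q=(27,0) nearest=3 d=17 new=(17,12) → add node 4 parent=3 cost=20
7. q=(32,11) nearest=4 d=15 new=(22,11) → add node 5 parent=4 cost=25
8. q=(6,28) nearest=3 d=11 new=(7,22) → blocked by [10,16]×[19,21], reject
9. q=(26,30) nearest=3 d=14 new=(17,22) → blocked by [10,16]×[19,21], reject
10. q=(20,4) nearest=5 d=7 new=(20,6) → add node 6 parent=5 cost=30
11. q=(13,36) nearest=3 d=19 new=(13,22) → blocked by [10,16]×[19,21], reject
12. q=(39,24) nearest=5 d=17 new=(27,16) → add node 7 parent=5 cost=30
13. q=(25,20) nearest=7 d=4 new=(25,20) → blocked by [25,27]×[19,24], reject
14. q=(8,43) nearest=3 d=26 new=(8,22) → blocked by [10,16]×[19,21], reject
15. q=(27,27) nearest=7 d=11 new=(27,21) → blocked by [25,27]×[19,24], reject
16. q=(18,33) nearest=3 d=16 new=(17,22) → blocked by [10,16]×[19,21], reject
17. q=(27,1) nearest=6 d=7 new=(25,1) → add node 8 parent=6 cost=35
18. q=(18,13) nearest=4 d=1 new=(18,13) → add node 9 parent=4 cost=21
19. q=(36,18) nearest=7 d=9 new=(32,18) → add node 10 parent=7 cost=35
20. q=(45,41) nearest=10 d=23 new=(37,23) → add node 11 parent=10 cost=40
21. q=(26,7) nearest=5 d=4 new=(26,7) → add node 12 parent=5 cost=29
22. q=(26,46) nearest=11 d=23 new=(32,28) → add node 13 parent=11 cost=45
23. q=(44,16) nearest=11 d=7 new=(42,18) → add node 14 parent=11 cost=45
24. q=(2,22) nearest=2 d=10 new=(4,17) → blocked by [2,5]×[10,21], reject
25. q=(33,41) nearest=13 d=13 new=(33,33) → add node 15 parent=13 cost=50
26. q=(23,18) nearest=7 d=4 new=(23,18) → add node 16 parent=7 cost=34
27. q=(14,35) nearest=16 d=17 new=(18,23) → add node 17 parent=16 cost=39
28. q=(26,8) nearest=12 d=1 new=(26,8) → add node 18 parent=12 cost=30
29. q=(31,41) nearest=15 d=8 new=(31,38) → add node 19 parent=15 cost=55

Node count: 20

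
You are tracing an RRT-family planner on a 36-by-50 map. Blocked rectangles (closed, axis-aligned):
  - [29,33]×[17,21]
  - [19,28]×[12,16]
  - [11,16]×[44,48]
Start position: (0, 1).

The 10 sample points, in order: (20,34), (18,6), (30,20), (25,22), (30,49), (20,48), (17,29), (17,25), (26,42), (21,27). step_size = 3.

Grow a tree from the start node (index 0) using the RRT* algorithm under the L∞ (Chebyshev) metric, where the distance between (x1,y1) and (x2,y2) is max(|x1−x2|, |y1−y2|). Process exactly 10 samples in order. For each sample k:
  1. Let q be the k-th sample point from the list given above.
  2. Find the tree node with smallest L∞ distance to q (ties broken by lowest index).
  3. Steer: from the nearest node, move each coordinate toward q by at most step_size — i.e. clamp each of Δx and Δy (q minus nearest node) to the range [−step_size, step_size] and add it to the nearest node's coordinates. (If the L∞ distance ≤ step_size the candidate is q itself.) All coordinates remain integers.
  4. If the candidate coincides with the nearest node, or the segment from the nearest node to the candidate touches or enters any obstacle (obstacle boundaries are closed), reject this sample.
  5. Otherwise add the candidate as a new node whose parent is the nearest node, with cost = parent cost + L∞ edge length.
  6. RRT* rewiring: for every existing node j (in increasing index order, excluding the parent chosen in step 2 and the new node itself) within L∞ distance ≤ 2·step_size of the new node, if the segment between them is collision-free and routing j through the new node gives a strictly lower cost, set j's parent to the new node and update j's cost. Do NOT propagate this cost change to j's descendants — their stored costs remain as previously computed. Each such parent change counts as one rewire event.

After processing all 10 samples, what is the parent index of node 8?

Parent of node 8: 7

1. q=(20,34) nearest=0 d=33 new=(3,4) → add node 1 parent=0 cost=3
2. q=(18,6) nearest=1 d=15 new=(6,6) → add node 2 parent=1 cost=6
3. q=(30,20) nearest=2 d=24 new=(9,9) → add node 3 parent=2 cost=9
4. q=(25,22) nearest=3 d=16 new=(12,12) → add node 4 parent=3 cost=12
5. q=(30,49) nearest=4 d=37 new=(15,15) → add node 5 parent=4 cost=15
6. q=(20,48) nearest=5 d=33 new=(18,18) → add node 6 parent=5 cost=18
7. q=(17,29) nearest=6 d=11 new=(17,21) → add node 7 parent=6 cost=21
8. q=(17,25) nearest=7 d=4 new=(17,24) → add node 8 parent=7 cost=24
9. q=(26,42) nearest=8 d=18 new=(20,27) → add node 9 parent=8 cost=27
10. q=(21,27) nearest=9 d=1 new=(21,27) → add node 10 parent=9 cost=28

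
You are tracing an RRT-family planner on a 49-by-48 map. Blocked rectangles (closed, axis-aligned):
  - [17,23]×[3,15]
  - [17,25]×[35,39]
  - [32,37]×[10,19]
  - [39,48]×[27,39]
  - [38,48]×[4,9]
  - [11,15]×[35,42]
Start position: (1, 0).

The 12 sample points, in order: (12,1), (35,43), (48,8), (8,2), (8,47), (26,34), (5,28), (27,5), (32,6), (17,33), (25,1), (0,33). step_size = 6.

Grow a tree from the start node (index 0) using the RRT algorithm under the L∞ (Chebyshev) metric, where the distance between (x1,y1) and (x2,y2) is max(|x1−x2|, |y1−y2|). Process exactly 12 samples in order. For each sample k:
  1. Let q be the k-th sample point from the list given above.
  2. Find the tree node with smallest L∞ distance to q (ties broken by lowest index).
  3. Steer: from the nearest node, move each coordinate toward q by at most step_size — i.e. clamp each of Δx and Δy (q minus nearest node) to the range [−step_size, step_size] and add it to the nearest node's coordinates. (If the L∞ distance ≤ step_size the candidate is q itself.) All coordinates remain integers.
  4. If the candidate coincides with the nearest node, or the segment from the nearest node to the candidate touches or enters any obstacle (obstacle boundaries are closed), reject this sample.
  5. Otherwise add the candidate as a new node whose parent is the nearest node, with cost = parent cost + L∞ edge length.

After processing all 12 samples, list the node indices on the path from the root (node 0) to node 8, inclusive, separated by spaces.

1. q=(12,1) nearest=0 d=11 new=(7,1) → add node 1 parent=0 cost=6
2. q=(35,43) nearest=1 d=42 new=(13,7) → add node 2 parent=1 cost=12
3. q=(48,8) nearest=2 d=35 new=(19,8) → blocked by [17,23]×[3,15], reject
4. q=(8,2) nearest=1 d=1 new=(8,2) → add node 3 parent=1 cost=7
5. q=(8,47) nearest=2 d=40 new=(8,13) → add node 4 parent=2 cost=18
6. q=(26,34) nearest=4 d=21 new=(14,19) → add node 5 parent=4 cost=24
7. q=(5,28) nearest=5 d=9 new=(8,25) → add node 6 parent=5 cost=30
8. q=(27,5) nearest=2 d=14 new=(19,5) → blocked by [17,23]×[3,15], reject
9. q=(32,6) nearest=5 d=18 new=(20,13) → blocked by [17,23]×[3,15], reject
10. q=(17,33) nearest=6 d=9 new=(14,31) → add node 7 parent=6 cost=36
11. q=(25,1) nearest=2 d=12 new=(19,1) → blocked by [17,23]×[3,15], reject
12. q=(0,33) nearest=6 d=8 new=(2,31) → add node 8 parent=6 cost=36

Path: 0 1 2 4 5 6 8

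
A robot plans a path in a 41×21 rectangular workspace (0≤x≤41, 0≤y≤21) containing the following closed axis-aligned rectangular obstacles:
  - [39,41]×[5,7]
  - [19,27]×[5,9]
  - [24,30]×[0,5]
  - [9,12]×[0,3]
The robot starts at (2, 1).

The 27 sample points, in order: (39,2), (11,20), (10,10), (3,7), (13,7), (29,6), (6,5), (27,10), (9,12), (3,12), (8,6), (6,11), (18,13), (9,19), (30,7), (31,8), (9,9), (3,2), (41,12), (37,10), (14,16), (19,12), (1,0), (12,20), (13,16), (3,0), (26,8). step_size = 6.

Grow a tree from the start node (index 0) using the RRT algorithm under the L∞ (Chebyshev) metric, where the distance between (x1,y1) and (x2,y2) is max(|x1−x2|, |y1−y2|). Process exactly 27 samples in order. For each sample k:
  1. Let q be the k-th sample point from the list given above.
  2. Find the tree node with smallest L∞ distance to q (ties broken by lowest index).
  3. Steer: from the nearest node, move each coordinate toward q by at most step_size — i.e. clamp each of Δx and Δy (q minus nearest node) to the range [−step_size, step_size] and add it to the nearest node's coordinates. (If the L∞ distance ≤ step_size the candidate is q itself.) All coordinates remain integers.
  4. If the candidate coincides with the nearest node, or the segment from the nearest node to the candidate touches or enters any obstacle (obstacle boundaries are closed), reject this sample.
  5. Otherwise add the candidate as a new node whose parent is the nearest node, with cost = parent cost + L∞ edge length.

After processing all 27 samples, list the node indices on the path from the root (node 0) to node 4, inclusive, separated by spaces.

Path: 0 1 4

1. q=(39,2) nearest=0 d=37 new=(8,2) → add node 1 parent=0 cost=6
2. q=(11,20) nearest=1 d=18 new=(11,8) → add node 2 parent=1 cost=12
3. q=(10,10) nearest=2 d=2 new=(10,10) → add node 3 parent=2 cost=14
4. q=(3,7) nearest=1 d=5 new=(3,7) → add node 4 parent=1 cost=11
5. q=(13,7) nearest=2 d=2 new=(13,7) → add node 5 parent=2 cost=14
6. q=(29,6) nearest=5 d=16 new=(19,6) → blocked by [19,27]×[5,9], reject
7. q=(6,5) nearest=1 d=3 new=(6,5) → add node 6 parent=1 cost=9
8. q=(27,10) nearest=5 d=14 new=(19,10) → add node 7 parent=5 cost=20
9. q=(9,12) nearest=3 d=2 new=(9,12) → add node 8 parent=3 cost=16
10. q=(3,12) nearest=4 d=5 new=(3,12) → add node 9 parent=4 cost=16
11. q=(8,6) nearest=6 d=2 new=(8,6) → add node 10 parent=6 cost=11
12. q=(6,11) nearest=8 d=3 new=(6,11) → add node 11 parent=8 cost=19
13. q=(18,13) nearest=7 d=3 new=(18,13) → add node 12 parent=7 cost=23
14. q=(9,19) nearest=8 d=7 new=(9,18) → add node 13 parent=8 cost=22
15. q=(30,7) nearest=7 d=11 new=(25,7) → blocked by [19,27]×[5,9], reject
16. q=(31,8) nearest=7 d=12 new=(25,8) → blocked by [19,27]×[5,9], reject
17. q=(9,9) nearest=3 d=1 new=(9,9) → add node 14 parent=3 cost=15
18. q=(3,2) nearest=0 d=1 new=(3,2) → add node 15 parent=0 cost=1
19. q=(41,12) nearest=7 d=22 new=(25,12) → add node 16 parent=7 cost=26
20. q=(37,10) nearest=16 d=12 new=(31,10) → add node 17 parent=16 cost=32
21. q=(14,16) nearest=12 d=4 new=(14,16) → add node 18 parent=12 cost=27
22. q=(19,12) nearest=12 d=1 new=(19,12) → add node 19 parent=12 cost=24
23. q=(1,0) nearest=0 d=1 new=(1,0) → add node 20 parent=0 cost=1
24. q=(12,20) nearest=13 d=3 new=(12,20) → add node 21 parent=13 cost=25
25. q=(13,16) nearest=18 d=1 new=(13,16) → add node 22 parent=18 cost=28
26. q=(3,0) nearest=0 d=1 new=(3,0) → add node 23 parent=0 cost=1
27. q=(26,8) nearest=16 d=4 new=(26,8) → blocked by [19,27]×[5,9], reject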